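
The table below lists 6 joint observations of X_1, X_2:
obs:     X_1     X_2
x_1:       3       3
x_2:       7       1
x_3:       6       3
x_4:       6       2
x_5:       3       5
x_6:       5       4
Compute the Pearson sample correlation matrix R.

Step 1 — column means:
  mean(X_1) = (3 + 7 + 6 + 6 + 3 + 5) / 6 = 30/6 = 5
  mean(X_2) = (3 + 1 + 3 + 2 + 5 + 4) / 6 = 18/6 = 3

Step 2 — sample variances and covariances s[i,j] = (1/(n-1)) · Σ_k (x_{k,i} - mean_i) · (x_{k,j} - mean_j), with n-1 = 5:
  s[X_1,X_1] = ((-2)·(-2) + (2)·(2) + (1)·(1) + (1)·(1) + (-2)·(-2) + (0)·(0)) / 5 = 14/5 = 2.8
  s[X_1,X_2] = ((-2)·(0) + (2)·(-2) + (1)·(0) + (1)·(-1) + (-2)·(2) + (0)·(1)) / 5 = -9/5 = -1.8
  s[X_2,X_2] = ((0)·(0) + (-2)·(-2) + (0)·(0) + (-1)·(-1) + (2)·(2) + (1)·(1)) / 5 = 10/5 = 2
  Sample standard deviations s_i = √(s[i,i]):
  s(X_1) = √(2.8) = 1.6733
  s(X_2) = √(2) = 1.4142

Step 3 — r_{ij} = s_{ij} / (s_i · s_j):
  r[X_1,X_1] = 1 (diagonal).
  r[X_1,X_2] = -1.8 / (1.6733 · 1.4142) = -1.8 / 2.3664 = -0.7606
  r[X_2,X_2] = 1 (diagonal).

R is symmetric with unit diagonal. Assembling:

R = [[1, -0.7606],
 [-0.7606, 1]]


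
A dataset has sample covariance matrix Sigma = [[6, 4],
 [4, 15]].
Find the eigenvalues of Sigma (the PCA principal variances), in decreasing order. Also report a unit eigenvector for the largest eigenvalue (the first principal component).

Step 1 — characteristic polynomial of 2×2 Sigma:
  det(Sigma - λI) = λ² - trace · λ + det = 0.
  trace = 6 + 15 = 21, det = 6·15 - (4)² = 74.
Step 2 — discriminant:
  Δ = trace² - 4·det = 441 - 296 = 145.
Step 3 — eigenvalues:
  λ = (trace ± √Δ)/2 = (21 ± 12.0416)/2,
  λ_1 = 16.5208,  λ_2 = 4.4792.

Step 4 — unit eigenvector for λ_1: solve (Sigma - λ_1 I)v = 0. First row:
  (6 - 16.5208)·v_x + (4)·v_y = 0, i.e. (-10.5208)·v_x + (4)·v_y = 0,
  so v ∝ (b, λ_1 - a) = (4, 10.5208) = u.
  ||u|| = √((4)² + (10.5208)²) = √(126.6872) ≈ 11.2555,
  v_1 = u/||u|| ≈ (0.3554, 0.9347) (||v_1|| = 1).

λ_1 = 16.5208,  λ_2 = 4.4792;  v_1 ≈ (0.3554, 0.9347)


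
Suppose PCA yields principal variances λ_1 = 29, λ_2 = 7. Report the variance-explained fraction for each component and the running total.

Step 1 — total variance = trace(Sigma) = Σ λ_i = 29 + 7 = 36.

Step 2 — fraction explained by component i = λ_i / Σ λ:
  PC1: 29/36 = 0.8056
  PC2: 7/36 = 0.1944

Step 3 — cumulative fraction after k components = (λ_1 + ... + λ_k) / Σ λ:
  k = 1: 29/36 = 0.8056
  k = 2: (29 + 7)/36 = 36/36 = 1

Summary (fraction, with percent):

explained: PC1 0.8056 (80.56%), PC2 0.1944 (19.44%);  cumulative: 0.8056, 1


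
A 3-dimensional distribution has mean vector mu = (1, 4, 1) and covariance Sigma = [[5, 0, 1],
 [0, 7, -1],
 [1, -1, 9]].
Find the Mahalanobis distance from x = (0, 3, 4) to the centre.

Step 1 — centre the observation: (x - mu) = (-1, -1, 3).

Step 2 — invert Sigma (cofactor / det for 3×3, or solve directly):
  Sigma^{-1} = [[0.2046, -0.0033, -0.0231],
 [-0.0033, 0.1452, 0.0165],
 [-0.0231, 0.0165, 0.1155]].

Step 3 — form the quadratic (x - mu)^T · Sigma^{-1} · (x - mu):
  Sigma^{-1} · (x - mu) = (-0.2706, -0.0924, 0.3531).
  (x - mu)^T · [Sigma^{-1} · (x - mu)] = (-1)·(-0.2706) + (-1)·(-0.0924) + (3)·(0.3531) = 1.4224.

Step 4 — take square root: d = √(1.4224) ≈ 1.1927.

d(x, mu) = √(1.4224) ≈ 1.1927


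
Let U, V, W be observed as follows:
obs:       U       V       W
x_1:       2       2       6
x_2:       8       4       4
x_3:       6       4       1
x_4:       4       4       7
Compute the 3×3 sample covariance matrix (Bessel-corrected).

Step 1 — column means:
  mean(U) = (2 + 8 + 6 + 4) / 4 = 20/4 = 5
  mean(V) = (2 + 4 + 4 + 4) / 4 = 14/4 = 3.5
  mean(W) = (6 + 4 + 1 + 7) / 4 = 18/4 = 4.5

Step 2 — sample covariance S[i,j] = (1/(n-1)) · Σ_k (x_{k,i} - mean_i) · (x_{k,j} - mean_j), with n-1 = 3.
  S[U,U] = ((-3)·(-3) + (3)·(3) + (1)·(1) + (-1)·(-1)) / 3 = 20/3 = 6.6667
  S[U,V] = ((-3)·(-1.5) + (3)·(0.5) + (1)·(0.5) + (-1)·(0.5)) / 3 = 6/3 = 2
  S[U,W] = ((-3)·(1.5) + (3)·(-0.5) + (1)·(-3.5) + (-1)·(2.5)) / 3 = -12/3 = -4
  S[V,V] = ((-1.5)·(-1.5) + (0.5)·(0.5) + (0.5)·(0.5) + (0.5)·(0.5)) / 3 = 3/3 = 1
  S[V,W] = ((-1.5)·(1.5) + (0.5)·(-0.5) + (0.5)·(-3.5) + (0.5)·(2.5)) / 3 = -3/3 = -1
  S[W,W] = ((1.5)·(1.5) + (-0.5)·(-0.5) + (-3.5)·(-3.5) + (2.5)·(2.5)) / 3 = 21/3 = 7

S is symmetric (S[j,i] = S[i,j]). Assembling:

S = [[6.6667, 2, -4],
 [2, 1, -1],
 [-4, -1, 7]]


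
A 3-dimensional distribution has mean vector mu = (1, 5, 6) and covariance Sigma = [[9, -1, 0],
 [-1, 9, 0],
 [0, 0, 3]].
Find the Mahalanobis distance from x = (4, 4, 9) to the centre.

Step 1 — centre the observation: (x - mu) = (3, -1, 3).

Step 2 — invert Sigma (cofactor / det for 3×3, or solve directly):
  Sigma^{-1} = [[0.1125, 0.0125, 0],
 [0.0125, 0.1125, 0],
 [0, 0, 0.3333]].

Step 3 — form the quadratic (x - mu)^T · Sigma^{-1} · (x - mu):
  Sigma^{-1} · (x - mu) = (0.325, -0.075, 1).
  (x - mu)^T · [Sigma^{-1} · (x - mu)] = (3)·(0.325) + (-1)·(-0.075) + (3)·(1) = 4.05.

Step 4 — take square root: d = √(4.05) ≈ 2.0125.

d(x, mu) = √(4.05) ≈ 2.0125


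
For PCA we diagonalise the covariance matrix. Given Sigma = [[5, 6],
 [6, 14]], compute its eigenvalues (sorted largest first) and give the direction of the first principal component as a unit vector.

Step 1 — characteristic polynomial of 2×2 Sigma:
  det(Sigma - λI) = λ² - trace · λ + det = 0.
  trace = 5 + 14 = 19, det = 5·14 - (6)² = 34.
Step 2 — discriminant:
  Δ = trace² - 4·det = 361 - 136 = 225.
Step 3 — eigenvalues:
  λ = (trace ± √Δ)/2 = (19 ± 15)/2,
  λ_1 = 17,  λ_2 = 2.

Step 4 — unit eigenvector for λ_1: solve (Sigma - λ_1 I)v = 0. First row:
  (5 - 17)·v_x + (6)·v_y = 0, i.e. (-12)·v_x + (6)·v_y = 0,
  so v ∝ (b, λ_1 - a) = (6, 12) = u.
  ||u|| = √((6)² + (12)²) = √(180) ≈ 13.4164,
  v_1 = u/||u|| ≈ (0.4472, 0.8944) (||v_1|| = 1).

λ_1 = 17,  λ_2 = 2;  v_1 ≈ (0.4472, 0.8944)


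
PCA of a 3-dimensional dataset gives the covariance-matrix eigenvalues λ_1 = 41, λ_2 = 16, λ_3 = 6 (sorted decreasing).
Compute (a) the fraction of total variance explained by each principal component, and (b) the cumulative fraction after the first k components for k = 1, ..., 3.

Step 1 — total variance = trace(Sigma) = Σ λ_i = 41 + 16 + 6 = 63.

Step 2 — fraction explained by component i = λ_i / Σ λ:
  PC1: 41/63 = 0.6508
  PC2: 16/63 = 0.254
  PC3: 6/63 = 0.0952

Step 3 — cumulative fraction after k components = (λ_1 + ... + λ_k) / Σ λ:
  k = 1: 41/63 = 0.6508
  k = 2: (41 + 16)/63 = 57/63 = 0.9048
  k = 3: (41 + 16 + 6)/63 = 63/63 = 1

Summary (fraction, with percent):

explained: PC1 0.6508 (65.08%), PC2 0.254 (25.4%), PC3 0.0952 (9.52%);  cumulative: 0.6508, 0.9048, 1


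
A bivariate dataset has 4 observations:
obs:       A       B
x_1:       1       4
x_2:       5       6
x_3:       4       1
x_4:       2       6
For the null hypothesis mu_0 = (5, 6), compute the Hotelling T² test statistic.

Step 1 — sample mean vector:
  mean(A) = (1 + 5 + 4 + 2) / 4 = 12/4 = 3
  mean(B) = (4 + 6 + 1 + 6) / 4 = 17/4 = 4.25
  x̄ = (3, 4.25),  deviation x̄ - mu_0 = (3, 4.25) - (5, 6) = (-2, -1.75).

Step 2 — sample covariance matrix, S[i,j] = (1/(n-1)) · Σ_k (x_{k,i} - mean_i) · (x_{k,j} - mean_j), divisor n-1 = 3:
  S[A,A] = ((-2)·(-2) + (2)·(2) + (1)·(1) + (-1)·(-1)) / 3 = 10/3 = 3.3333
  S[A,B] = ((-2)·(-0.25) + (2)·(1.75) + (1)·(-3.25) + (-1)·(1.75)) / 3 = -1/3 = -0.3333
  S[B,B] = ((-0.25)·(-0.25) + (1.75)·(1.75) + (-3.25)·(-3.25) + (1.75)·(1.75)) / 3 = 16.75/3 = 5.5833
  S = [[3.3333, -0.3333],
 [-0.3333, 5.5833]].

Step 3 — invert S. det(S) = 3.3333·5.5833 - (-0.3333)² = 18.5.
  S^{-1} = (1/det) · [[d, -b], [-b, a]] = [[0.3018, 0.018],
 [0.018, 0.1802]].

Step 4 — quadratic form (x̄ - mu_0)^T · S^{-1} · (x̄ - mu_0):
  S^{-1} · (x̄ - mu_0) = (-0.6351, -0.3514),
  (x̄ - mu_0)^T · [...] = (-2)·(-0.6351) + (-1.75)·(-0.3514) = 1.8851.

Step 5 — scale by n: T² = 4 · 1.8851 = 7.5405.

T² ≈ 7.5405


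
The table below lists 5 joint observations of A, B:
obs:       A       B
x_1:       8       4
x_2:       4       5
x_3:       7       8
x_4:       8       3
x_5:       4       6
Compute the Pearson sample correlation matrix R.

Step 1 — column means:
  mean(A) = (8 + 4 + 7 + 8 + 4) / 5 = 31/5 = 6.2
  mean(B) = (4 + 5 + 8 + 3 + 6) / 5 = 26/5 = 5.2

Step 2 — sample variances and covariances s[i,j] = (1/(n-1)) · Σ_k (x_{k,i} - mean_i) · (x_{k,j} - mean_j), with n-1 = 4:
  s[A,A] = ((1.8)·(1.8) + (-2.2)·(-2.2) + (0.8)·(0.8) + (1.8)·(1.8) + (-2.2)·(-2.2)) / 4 = 16.8/4 = 4.2
  s[A,B] = ((1.8)·(-1.2) + (-2.2)·(-0.2) + (0.8)·(2.8) + (1.8)·(-2.2) + (-2.2)·(0.8)) / 4 = -5.2/4 = -1.3
  s[B,B] = ((-1.2)·(-1.2) + (-0.2)·(-0.2) + (2.8)·(2.8) + (-2.2)·(-2.2) + (0.8)·(0.8)) / 4 = 14.8/4 = 3.7
  Sample standard deviations s_i = √(s[i,i]):
  s(A) = √(4.2) = 2.0494
  s(B) = √(3.7) = 1.9235

Step 3 — r_{ij} = s_{ij} / (s_i · s_j):
  r[A,A] = 1 (diagonal).
  r[A,B] = -1.3 / (2.0494 · 1.9235) = -1.3 / 3.9421 = -0.3298
  r[B,B] = 1 (diagonal).

R is symmetric with unit diagonal. Assembling:

R = [[1, -0.3298],
 [-0.3298, 1]]


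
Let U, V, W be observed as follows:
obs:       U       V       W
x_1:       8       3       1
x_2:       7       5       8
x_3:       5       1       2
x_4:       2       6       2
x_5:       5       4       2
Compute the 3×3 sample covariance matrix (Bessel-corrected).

Step 1 — column means:
  mean(U) = (8 + 7 + 5 + 2 + 5) / 5 = 27/5 = 5.4
  mean(V) = (3 + 5 + 1 + 6 + 4) / 5 = 19/5 = 3.8
  mean(W) = (1 + 8 + 2 + 2 + 2) / 5 = 15/5 = 3

Step 2 — sample covariance S[i,j] = (1/(n-1)) · Σ_k (x_{k,i} - mean_i) · (x_{k,j} - mean_j), with n-1 = 4.
  S[U,U] = ((2.6)·(2.6) + (1.6)·(1.6) + (-0.4)·(-0.4) + (-3.4)·(-3.4) + (-0.4)·(-0.4)) / 4 = 21.2/4 = 5.3
  S[U,V] = ((2.6)·(-0.8) + (1.6)·(1.2) + (-0.4)·(-2.8) + (-3.4)·(2.2) + (-0.4)·(0.2)) / 4 = -6.6/4 = -1.65
  S[U,W] = ((2.6)·(-2) + (1.6)·(5) + (-0.4)·(-1) + (-3.4)·(-1) + (-0.4)·(-1)) / 4 = 7/4 = 1.75
  S[V,V] = ((-0.8)·(-0.8) + (1.2)·(1.2) + (-2.8)·(-2.8) + (2.2)·(2.2) + (0.2)·(0.2)) / 4 = 14.8/4 = 3.7
  S[V,W] = ((-0.8)·(-2) + (1.2)·(5) + (-2.8)·(-1) + (2.2)·(-1) + (0.2)·(-1)) / 4 = 8/4 = 2
  S[W,W] = ((-2)·(-2) + (5)·(5) + (-1)·(-1) + (-1)·(-1) + (-1)·(-1)) / 4 = 32/4 = 8

S is symmetric (S[j,i] = S[i,j]). Assembling:

S = [[5.3, -1.65, 1.75],
 [-1.65, 3.7, 2],
 [1.75, 2, 8]]


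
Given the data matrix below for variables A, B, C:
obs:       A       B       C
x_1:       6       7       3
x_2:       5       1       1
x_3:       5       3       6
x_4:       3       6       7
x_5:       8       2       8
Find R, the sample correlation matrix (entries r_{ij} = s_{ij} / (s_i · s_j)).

Step 1 — column means:
  mean(A) = (6 + 5 + 5 + 3 + 8) / 5 = 27/5 = 5.4
  mean(B) = (7 + 1 + 3 + 6 + 2) / 5 = 19/5 = 3.8
  mean(C) = (3 + 1 + 6 + 7 + 8) / 5 = 25/5 = 5

Step 2 — sample variances and covariances s[i,j] = (1/(n-1)) · Σ_k (x_{k,i} - mean_i) · (x_{k,j} - mean_j), with n-1 = 4:
  s[A,A] = ((0.6)·(0.6) + (-0.4)·(-0.4) + (-0.4)·(-0.4) + (-2.4)·(-2.4) + (2.6)·(2.6)) / 4 = 13.2/4 = 3.3
  s[A,B] = ((0.6)·(3.2) + (-0.4)·(-2.8) + (-0.4)·(-0.8) + (-2.4)·(2.2) + (2.6)·(-1.8)) / 4 = -6.6/4 = -1.65
  s[A,C] = ((0.6)·(-2) + (-0.4)·(-4) + (-0.4)·(1) + (-2.4)·(2) + (2.6)·(3)) / 4 = 3/4 = 0.75
  s[B,B] = ((3.2)·(3.2) + (-2.8)·(-2.8) + (-0.8)·(-0.8) + (2.2)·(2.2) + (-1.8)·(-1.8)) / 4 = 26.8/4 = 6.7
  s[B,C] = ((3.2)·(-2) + (-2.8)·(-4) + (-0.8)·(1) + (2.2)·(2) + (-1.8)·(3)) / 4 = 3/4 = 0.75
  s[C,C] = ((-2)·(-2) + (-4)·(-4) + (1)·(1) + (2)·(2) + (3)·(3)) / 4 = 34/4 = 8.5
  Sample standard deviations s_i = √(s[i,i]):
  s(A) = √(3.3) = 1.8166
  s(B) = √(6.7) = 2.5884
  s(C) = √(8.5) = 2.9155

Step 3 — r_{ij} = s_{ij} / (s_i · s_j):
  r[A,A] = 1 (diagonal).
  r[A,B] = -1.65 / (1.8166 · 2.5884) = -1.65 / 4.7021 = -0.3509
  r[A,C] = 0.75 / (1.8166 · 2.9155) = 0.75 / 5.2962 = 0.1416
  r[B,B] = 1 (diagonal).
  r[B,C] = 0.75 / (2.5884 · 2.9155) = 0.75 / 7.5465 = 0.0994
  r[C,C] = 1 (diagonal).

R is symmetric with unit diagonal. Assembling:

R = [[1, -0.3509, 0.1416],
 [-0.3509, 1, 0.0994],
 [0.1416, 0.0994, 1]]


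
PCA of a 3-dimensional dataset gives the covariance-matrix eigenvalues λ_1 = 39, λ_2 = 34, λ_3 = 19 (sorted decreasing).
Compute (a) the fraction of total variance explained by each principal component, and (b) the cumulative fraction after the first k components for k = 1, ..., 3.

Step 1 — total variance = trace(Sigma) = Σ λ_i = 39 + 34 + 19 = 92.

Step 2 — fraction explained by component i = λ_i / Σ λ:
  PC1: 39/92 = 0.4239
  PC2: 34/92 = 0.3696
  PC3: 19/92 = 0.2065

Step 3 — cumulative fraction after k components = (λ_1 + ... + λ_k) / Σ λ:
  k = 1: 39/92 = 0.4239
  k = 2: (39 + 34)/92 = 73/92 = 0.7935
  k = 3: (39 + 34 + 19)/92 = 92/92 = 1

Summary (fraction, with percent):

explained: PC1 0.4239 (42.39%), PC2 0.3696 (36.96%), PC3 0.2065 (20.65%);  cumulative: 0.4239, 0.7935, 1


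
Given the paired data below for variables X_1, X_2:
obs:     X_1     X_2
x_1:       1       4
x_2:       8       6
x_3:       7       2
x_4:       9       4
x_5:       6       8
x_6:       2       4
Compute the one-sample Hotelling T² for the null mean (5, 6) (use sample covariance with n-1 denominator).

Step 1 — sample mean vector:
  mean(X_1) = (1 + 8 + 7 + 9 + 6 + 2) / 6 = 33/6 = 5.5
  mean(X_2) = (4 + 6 + 2 + 4 + 8 + 4) / 6 = 28/6 = 4.6667
  x̄ = (5.5, 4.6667),  deviation x̄ - mu_0 = (5.5, 4.6667) - (5, 6) = (0.5, -1.3333).

Step 2 — sample covariance matrix, S[i,j] = (1/(n-1)) · Σ_k (x_{k,i} - mean_i) · (x_{k,j} - mean_j), divisor n-1 = 5:
  S[X_1,X_1] = ((-4.5)·(-4.5) + (2.5)·(2.5) + (1.5)·(1.5) + (3.5)·(3.5) + (0.5)·(0.5) + (-3.5)·(-3.5)) / 5 = 53.5/5 = 10.7
  S[X_1,X_2] = ((-4.5)·(-0.6667) + (2.5)·(1.3333) + (1.5)·(-2.6667) + (3.5)·(-0.6667) + (0.5)·(3.3333) + (-3.5)·(-0.6667)) / 5 = 4/5 = 0.8
  S[X_2,X_2] = ((-0.6667)·(-0.6667) + (1.3333)·(1.3333) + (-2.6667)·(-2.6667) + (-0.6667)·(-0.6667) + (3.3333)·(3.3333) + (-0.6667)·(-0.6667)) / 5 = 21.3333/5 = 4.2667
  S = [[10.7, 0.8],
 [0.8, 4.2667]].

Step 3 — invert S. det(S) = 10.7·4.2667 - (0.8)² = 45.0133.
  S^{-1} = (1/det) · [[d, -b], [-b, a]] = [[0.0948, -0.0178],
 [-0.0178, 0.2377]].

Step 4 — quadratic form (x̄ - mu_0)^T · S^{-1} · (x̄ - mu_0):
  S^{-1} · (x̄ - mu_0) = (0.0711, -0.3258),
  (x̄ - mu_0)^T · [...] = (0.5)·(0.0711) + (-1.3333)·(-0.3258) = 0.47.

Step 5 — scale by n: T² = 6 · 0.47 = 2.8199.

T² ≈ 2.8199


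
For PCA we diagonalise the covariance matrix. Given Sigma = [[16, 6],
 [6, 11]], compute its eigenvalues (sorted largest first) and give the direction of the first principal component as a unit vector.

Step 1 — characteristic polynomial of 2×2 Sigma:
  det(Sigma - λI) = λ² - trace · λ + det = 0.
  trace = 16 + 11 = 27, det = 16·11 - (6)² = 140.
Step 2 — discriminant:
  Δ = trace² - 4·det = 729 - 560 = 169.
Step 3 — eigenvalues:
  λ = (trace ± √Δ)/2 = (27 ± 13)/2,
  λ_1 = 20,  λ_2 = 7.

Step 4 — unit eigenvector for λ_1: solve (Sigma - λ_1 I)v = 0. First row:
  (16 - 20)·v_x + (6)·v_y = 0, i.e. (-4)·v_x + (6)·v_y = 0,
  so v ∝ (b, λ_1 - a) = (6, 4) = u.
  ||u|| = √((6)² + (4)²) = √(52) ≈ 7.2111,
  v_1 = u/||u|| ≈ (0.8321, 0.5547) (||v_1|| = 1).

λ_1 = 20,  λ_2 = 7;  v_1 ≈ (0.8321, 0.5547)


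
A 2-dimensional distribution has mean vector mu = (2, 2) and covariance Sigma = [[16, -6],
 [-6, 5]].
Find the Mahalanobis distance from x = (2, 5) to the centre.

Step 1 — centre the observation: (x - mu) = (0, 3).

Step 2 — invert Sigma. det(Sigma) = 16·5 - (-6)² = 44.
  Sigma^{-1} = (1/det) · [[d, -b], [-b, a]] = [[0.1136, 0.1364],
 [0.1364, 0.3636]].

Step 3 — form the quadratic (x - mu)^T · Sigma^{-1} · (x - mu):
  Sigma^{-1} · (x - mu) = (0.4091, 1.0909).
  (x - mu)^T · [Sigma^{-1} · (x - mu)] = (0)·(0.4091) + (3)·(1.0909) = 3.2727.

Step 4 — take square root: d = √(3.2727) ≈ 1.8091.

d(x, mu) = √(3.2727) ≈ 1.8091


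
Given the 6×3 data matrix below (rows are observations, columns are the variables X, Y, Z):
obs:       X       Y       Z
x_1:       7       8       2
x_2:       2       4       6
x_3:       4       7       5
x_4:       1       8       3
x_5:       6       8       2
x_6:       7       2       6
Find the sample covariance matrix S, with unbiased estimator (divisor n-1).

Step 1 — column means:
  mean(X) = (7 + 2 + 4 + 1 + 6 + 7) / 6 = 27/6 = 4.5
  mean(Y) = (8 + 4 + 7 + 8 + 8 + 2) / 6 = 37/6 = 6.1667
  mean(Z) = (2 + 6 + 5 + 3 + 2 + 6) / 6 = 24/6 = 4

Step 2 — sample covariance S[i,j] = (1/(n-1)) · Σ_k (x_{k,i} - mean_i) · (x_{k,j} - mean_j), with n-1 = 5.
  S[X,X] = ((2.5)·(2.5) + (-2.5)·(-2.5) + (-0.5)·(-0.5) + (-3.5)·(-3.5) + (1.5)·(1.5) + (2.5)·(2.5)) / 5 = 33.5/5 = 6.7
  S[X,Y] = ((2.5)·(1.8333) + (-2.5)·(-2.1667) + (-0.5)·(0.8333) + (-3.5)·(1.8333) + (1.5)·(1.8333) + (2.5)·(-4.1667)) / 5 = -4.5/5 = -0.9
  S[X,Z] = ((2.5)·(-2) + (-2.5)·(2) + (-0.5)·(1) + (-3.5)·(-1) + (1.5)·(-2) + (2.5)·(2)) / 5 = -5/5 = -1
  S[Y,Y] = ((1.8333)·(1.8333) + (-2.1667)·(-2.1667) + (0.8333)·(0.8333) + (1.8333)·(1.8333) + (1.8333)·(1.8333) + (-4.1667)·(-4.1667)) / 5 = 32.8333/5 = 6.5667
  S[Y,Z] = ((1.8333)·(-2) + (-2.1667)·(2) + (0.8333)·(1) + (1.8333)·(-1) + (1.8333)·(-2) + (-4.1667)·(2)) / 5 = -21/5 = -4.2
  S[Z,Z] = ((-2)·(-2) + (2)·(2) + (1)·(1) + (-1)·(-1) + (-2)·(-2) + (2)·(2)) / 5 = 18/5 = 3.6

S is symmetric (S[j,i] = S[i,j]). Assembling:

S = [[6.7, -0.9, -1],
 [-0.9, 6.5667, -4.2],
 [-1, -4.2, 3.6]]


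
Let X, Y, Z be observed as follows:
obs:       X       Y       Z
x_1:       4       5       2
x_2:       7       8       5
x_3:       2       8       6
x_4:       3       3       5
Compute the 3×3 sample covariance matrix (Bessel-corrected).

Step 1 — column means:
  mean(X) = (4 + 7 + 2 + 3) / 4 = 16/4 = 4
  mean(Y) = (5 + 8 + 8 + 3) / 4 = 24/4 = 6
  mean(Z) = (2 + 5 + 6 + 5) / 4 = 18/4 = 4.5

Step 2 — sample covariance S[i,j] = (1/(n-1)) · Σ_k (x_{k,i} - mean_i) · (x_{k,j} - mean_j), with n-1 = 3.
  S[X,X] = ((0)·(0) + (3)·(3) + (-2)·(-2) + (-1)·(-1)) / 3 = 14/3 = 4.6667
  S[X,Y] = ((0)·(-1) + (3)·(2) + (-2)·(2) + (-1)·(-3)) / 3 = 5/3 = 1.6667
  S[X,Z] = ((0)·(-2.5) + (3)·(0.5) + (-2)·(1.5) + (-1)·(0.5)) / 3 = -2/3 = -0.6667
  S[Y,Y] = ((-1)·(-1) + (2)·(2) + (2)·(2) + (-3)·(-3)) / 3 = 18/3 = 6
  S[Y,Z] = ((-1)·(-2.5) + (2)·(0.5) + (2)·(1.5) + (-3)·(0.5)) / 3 = 5/3 = 1.6667
  S[Z,Z] = ((-2.5)·(-2.5) + (0.5)·(0.5) + (1.5)·(1.5) + (0.5)·(0.5)) / 3 = 9/3 = 3

S is symmetric (S[j,i] = S[i,j]). Assembling:

S = [[4.6667, 1.6667, -0.6667],
 [1.6667, 6, 1.6667],
 [-0.6667, 1.6667, 3]]


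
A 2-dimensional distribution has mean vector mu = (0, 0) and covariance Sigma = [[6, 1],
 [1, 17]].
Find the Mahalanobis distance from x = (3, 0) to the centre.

Step 1 — centre the observation: (x - mu) = (3, 0).

Step 2 — invert Sigma. det(Sigma) = 6·17 - (1)² = 101.
  Sigma^{-1} = (1/det) · [[d, -b], [-b, a]] = [[0.1683, -0.0099],
 [-0.0099, 0.0594]].

Step 3 — form the quadratic (x - mu)^T · Sigma^{-1} · (x - mu):
  Sigma^{-1} · (x - mu) = (0.505, -0.0297).
  (x - mu)^T · [Sigma^{-1} · (x - mu)] = (3)·(0.505) + (0)·(-0.0297) = 1.5149.

Step 4 — take square root: d = √(1.5149) ≈ 1.2308.

d(x, mu) = √(1.5149) ≈ 1.2308


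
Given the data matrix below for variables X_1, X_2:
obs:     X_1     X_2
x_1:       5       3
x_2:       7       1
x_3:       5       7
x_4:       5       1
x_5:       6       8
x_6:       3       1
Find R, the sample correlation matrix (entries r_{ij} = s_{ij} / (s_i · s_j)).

Step 1 — column means:
  mean(X_1) = (5 + 7 + 5 + 5 + 6 + 3) / 6 = 31/6 = 5.1667
  mean(X_2) = (3 + 1 + 7 + 1 + 8 + 1) / 6 = 21/6 = 3.5

Step 2 — sample variances and covariances s[i,j] = (1/(n-1)) · Σ_k (x_{k,i} - mean_i) · (x_{k,j} - mean_j), with n-1 = 5:
  s[X_1,X_1] = ((-0.1667)·(-0.1667) + (1.8333)·(1.8333) + (-0.1667)·(-0.1667) + (-0.1667)·(-0.1667) + (0.8333)·(0.8333) + (-2.1667)·(-2.1667)) / 5 = 8.8333/5 = 1.7667
  s[X_1,X_2] = ((-0.1667)·(-0.5) + (1.8333)·(-2.5) + (-0.1667)·(3.5) + (-0.1667)·(-2.5) + (0.8333)·(4.5) + (-2.1667)·(-2.5)) / 5 = 4.5/5 = 0.9
  s[X_2,X_2] = ((-0.5)·(-0.5) + (-2.5)·(-2.5) + (3.5)·(3.5) + (-2.5)·(-2.5) + (4.5)·(4.5) + (-2.5)·(-2.5)) / 5 = 51.5/5 = 10.3
  Sample standard deviations s_i = √(s[i,i]):
  s(X_1) = √(1.7667) = 1.3292
  s(X_2) = √(10.3) = 3.2094

Step 3 — r_{ij} = s_{ij} / (s_i · s_j):
  r[X_1,X_1] = 1 (diagonal).
  r[X_1,X_2] = 0.9 / (1.3292 · 3.2094) = 0.9 / 4.2658 = 0.211
  r[X_2,X_2] = 1 (diagonal).

R is symmetric with unit diagonal. Assembling:

R = [[1, 0.211],
 [0.211, 1]]


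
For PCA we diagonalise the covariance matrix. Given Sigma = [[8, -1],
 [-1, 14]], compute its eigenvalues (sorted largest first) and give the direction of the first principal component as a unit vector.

Step 1 — characteristic polynomial of 2×2 Sigma:
  det(Sigma - λI) = λ² - trace · λ + det = 0.
  trace = 8 + 14 = 22, det = 8·14 - (-1)² = 111.
Step 2 — discriminant:
  Δ = trace² - 4·det = 484 - 444 = 40.
Step 3 — eigenvalues:
  λ = (trace ± √Δ)/2 = (22 ± 6.3246)/2,
  λ_1 = 14.1623,  λ_2 = 7.8377.

Step 4 — unit eigenvector for λ_1: solve (Sigma - λ_1 I)v = 0. First row:
  (8 - 14.1623)·v_x + (-1)·v_y = 0, i.e. (-6.1623)·v_x + (-1)·v_y = 0,
  so v ∝ (b, λ_1 - a) = (-1, 6.1623); multiply by -1 so the first entry is positive: u = (1, -6.1623).
  ||u|| = √((1)² + (-6.1623)²) = √(38.9737) ≈ 6.2429,
  v_1 = u/||u|| ≈ (0.1602, -0.9871) (||v_1|| = 1).

λ_1 = 14.1623,  λ_2 = 7.8377;  v_1 ≈ (0.1602, -0.9871)


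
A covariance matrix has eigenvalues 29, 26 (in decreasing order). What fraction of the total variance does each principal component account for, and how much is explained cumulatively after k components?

Step 1 — total variance = trace(Sigma) = Σ λ_i = 29 + 26 = 55.

Step 2 — fraction explained by component i = λ_i / Σ λ:
  PC1: 29/55 = 0.5273
  PC2: 26/55 = 0.4727

Step 3 — cumulative fraction after k components = (λ_1 + ... + λ_k) / Σ λ:
  k = 1: 29/55 = 0.5273
  k = 2: (29 + 26)/55 = 55/55 = 1

Summary (fraction, with percent):

explained: PC1 0.5273 (52.73%), PC2 0.4727 (47.27%);  cumulative: 0.5273, 1


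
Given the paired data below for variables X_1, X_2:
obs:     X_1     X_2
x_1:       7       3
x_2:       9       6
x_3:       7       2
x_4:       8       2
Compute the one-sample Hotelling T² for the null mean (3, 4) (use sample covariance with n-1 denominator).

Step 1 — sample mean vector:
  mean(X_1) = (7 + 9 + 7 + 8) / 4 = 31/4 = 7.75
  mean(X_2) = (3 + 6 + 2 + 2) / 4 = 13/4 = 3.25
  x̄ = (7.75, 3.25),  deviation x̄ - mu_0 = (7.75, 3.25) - (3, 4) = (4.75, -0.75).

Step 2 — sample covariance matrix, S[i,j] = (1/(n-1)) · Σ_k (x_{k,i} - mean_i) · (x_{k,j} - mean_j), divisor n-1 = 3:
  S[X_1,X_1] = ((-0.75)·(-0.75) + (1.25)·(1.25) + (-0.75)·(-0.75) + (0.25)·(0.25)) / 3 = 2.75/3 = 0.9167
  S[X_1,X_2] = ((-0.75)·(-0.25) + (1.25)·(2.75) + (-0.75)·(-1.25) + (0.25)·(-1.25)) / 3 = 4.25/3 = 1.4167
  S[X_2,X_2] = ((-0.25)·(-0.25) + (2.75)·(2.75) + (-1.25)·(-1.25) + (-1.25)·(-1.25)) / 3 = 10.75/3 = 3.5833
  S = [[0.9167, 1.4167],
 [1.4167, 3.5833]].

Step 3 — invert S. det(S) = 0.9167·3.5833 - (1.4167)² = 1.2778.
  S^{-1} = (1/det) · [[d, -b], [-b, a]] = [[2.8043, -1.1087],
 [-1.1087, 0.7174]].

Step 4 — quadratic form (x̄ - mu_0)^T · S^{-1} · (x̄ - mu_0):
  S^{-1} · (x̄ - mu_0) = (14.1522, -5.8043),
  (x̄ - mu_0)^T · [...] = (4.75)·(14.1522) + (-0.75)·(-5.8043) = 71.5761.

Step 5 — scale by n: T² = 4 · 71.5761 = 286.3043.

T² ≈ 286.3043


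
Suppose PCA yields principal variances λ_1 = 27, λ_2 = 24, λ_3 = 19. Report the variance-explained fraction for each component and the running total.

Step 1 — total variance = trace(Sigma) = Σ λ_i = 27 + 24 + 19 = 70.

Step 2 — fraction explained by component i = λ_i / Σ λ:
  PC1: 27/70 = 0.3857
  PC2: 24/70 = 0.3429
  PC3: 19/70 = 0.2714

Step 3 — cumulative fraction after k components = (λ_1 + ... + λ_k) / Σ λ:
  k = 1: 27/70 = 0.3857
  k = 2: (27 + 24)/70 = 51/70 = 0.7286
  k = 3: (27 + 24 + 19)/70 = 70/70 = 1

Summary (fraction, with percent):

explained: PC1 0.3857 (38.57%), PC2 0.3429 (34.29%), PC3 0.2714 (27.14%);  cumulative: 0.3857, 0.7286, 1


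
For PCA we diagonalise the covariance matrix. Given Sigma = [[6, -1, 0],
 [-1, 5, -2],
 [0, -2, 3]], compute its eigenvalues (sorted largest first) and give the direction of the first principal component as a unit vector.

Step 1 — characteristic polynomial p(λ) = det(λI - Sigma) = λ³ - tr·λ² + c_1·λ - det, where tr = trace, c_1 = sum of the principal 2×2 minors, det = det(Sigma):
  tr = 6 + 5 + 3 = 14,
  c_1 = (6·5 - (-1)²) + (6·3 - (0)²) + (5·3 - (-2)²) = 29 + 18 + 11 = 58,
  det = 6·(5·3 - (-2)²) - (-1)·((-1)·3 - (-2)·(0)) + (0)·((-1)·(-2) - 5·(0)) = 6·(11) - (-1)·(-3) + (0)·(2) = 63.
  So p(λ) = λ³ - 14λ² + 58λ - 63.
Step 2 — look for an integer root (rational root theorem: any rational root is an integer divisor of 63). Testing λ = 7:
  p(7) = 343 - 686 + 406 - 63 = 0  ✓
  Dividing out (λ - 7): p(λ) = (λ - 7)(λ² - 7λ + 9).
Step 3 — remaining eigenvalues from the quadratic λ² - 7λ + 9 = 0:
  Δ = 7² - 4·9 = 49 - 36 = 13,  λ = (7 ± √13)/2 = (7 ± 3.6056)/2 ≈ 5.3028 or 1.6972.
  Sorted: λ_1 = 7,  λ_2 = 5.3028,  λ_3 = 1.6972  (check: sum = 14 = tr ✓).

Step 4 — unit eigenvector for λ_1 = 7: v spans the null space of (Sigma - λ_1 I), whose rows are
  r_1 = (-1, -1, 0),  r_2 = (-1, -2, -2),  r_3 = (0, -2, -4).
  v is orthogonal to every row, so take v ∝ r_1 × r_2 = ((-1)·(-2) - (0)·(-2), (0)·(-1) - (-1)·(-2), (-1)·(-2) - (-1)·(-1)) = (2, -2, 1).
  Let u = (2, -2, 1).
  ||u|| = √((2)² + (-2)² + (1)²) = √(9) = 3,  v_1 = u/||u|| ≈ (0.6667, -0.6667, 0.3333) (||v_1|| = 1).

λ_1 = 7,  λ_2 = 5.3028,  λ_3 = 1.6972;  v_1 ≈ (0.6667, -0.6667, 0.3333)


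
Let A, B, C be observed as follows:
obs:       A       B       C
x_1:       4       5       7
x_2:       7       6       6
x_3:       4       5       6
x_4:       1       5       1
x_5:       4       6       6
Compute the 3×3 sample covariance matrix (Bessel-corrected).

Step 1 — column means:
  mean(A) = (4 + 7 + 4 + 1 + 4) / 5 = 20/5 = 4
  mean(B) = (5 + 6 + 5 + 5 + 6) / 5 = 27/5 = 5.4
  mean(C) = (7 + 6 + 6 + 1 + 6) / 5 = 26/5 = 5.2

Step 2 — sample covariance S[i,j] = (1/(n-1)) · Σ_k (x_{k,i} - mean_i) · (x_{k,j} - mean_j), with n-1 = 4.
  S[A,A] = ((0)·(0) + (3)·(3) + (0)·(0) + (-3)·(-3) + (0)·(0)) / 4 = 18/4 = 4.5
  S[A,B] = ((0)·(-0.4) + (3)·(0.6) + (0)·(-0.4) + (-3)·(-0.4) + (0)·(0.6)) / 4 = 3/4 = 0.75
  S[A,C] = ((0)·(1.8) + (3)·(0.8) + (0)·(0.8) + (-3)·(-4.2) + (0)·(0.8)) / 4 = 15/4 = 3.75
  S[B,B] = ((-0.4)·(-0.4) + (0.6)·(0.6) + (-0.4)·(-0.4) + (-0.4)·(-0.4) + (0.6)·(0.6)) / 4 = 1.2/4 = 0.3
  S[B,C] = ((-0.4)·(1.8) + (0.6)·(0.8) + (-0.4)·(0.8) + (-0.4)·(-4.2) + (0.6)·(0.8)) / 4 = 1.6/4 = 0.4
  S[C,C] = ((1.8)·(1.8) + (0.8)·(0.8) + (0.8)·(0.8) + (-4.2)·(-4.2) + (0.8)·(0.8)) / 4 = 22.8/4 = 5.7

S is symmetric (S[j,i] = S[i,j]). Assembling:

S = [[4.5, 0.75, 3.75],
 [0.75, 0.3, 0.4],
 [3.75, 0.4, 5.7]]


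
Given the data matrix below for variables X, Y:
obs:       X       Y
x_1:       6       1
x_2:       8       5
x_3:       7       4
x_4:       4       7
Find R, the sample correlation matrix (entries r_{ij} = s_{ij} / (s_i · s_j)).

Step 1 — column means:
  mean(X) = (6 + 8 + 7 + 4) / 4 = 25/4 = 6.25
  mean(Y) = (1 + 5 + 4 + 7) / 4 = 17/4 = 4.25

Step 2 — sample variances and covariances s[i,j] = (1/(n-1)) · Σ_k (x_{k,i} - mean_i) · (x_{k,j} - mean_j), with n-1 = 3:
  s[X,X] = ((-0.25)·(-0.25) + (1.75)·(1.75) + (0.75)·(0.75) + (-2.25)·(-2.25)) / 3 = 8.75/3 = 2.9167
  s[X,Y] = ((-0.25)·(-3.25) + (1.75)·(0.75) + (0.75)·(-0.25) + (-2.25)·(2.75)) / 3 = -4.25/3 = -1.4167
  s[Y,Y] = ((-3.25)·(-3.25) + (0.75)·(0.75) + (-0.25)·(-0.25) + (2.75)·(2.75)) / 3 = 18.75/3 = 6.25
  Sample standard deviations s_i = √(s[i,i]):
  s(X) = √(2.9167) = 1.7078
  s(Y) = √(6.25) = 2.5

Step 3 — r_{ij} = s_{ij} / (s_i · s_j):
  r[X,X] = 1 (diagonal).
  r[X,Y] = -1.4167 / (1.7078 · 2.5) = -1.4167 / 4.2696 = -0.3318
  r[Y,Y] = 1 (diagonal).

R is symmetric with unit diagonal. Assembling:

R = [[1, -0.3318],
 [-0.3318, 1]]


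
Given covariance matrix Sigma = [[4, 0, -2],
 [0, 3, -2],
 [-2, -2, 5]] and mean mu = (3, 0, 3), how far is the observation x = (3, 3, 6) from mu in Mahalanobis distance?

Step 1 — centre the observation: (x - mu) = (0, 3, 3).

Step 2 — invert Sigma (cofactor / det for 3×3, or solve directly):
  Sigma^{-1} = [[0.3438, 0.125, 0.1875],
 [0.125, 0.5, 0.25],
 [0.1875, 0.25, 0.375]].

Step 3 — form the quadratic (x - mu)^T · Sigma^{-1} · (x - mu):
  Sigma^{-1} · (x - mu) = (0.9375, 2.25, 1.875).
  (x - mu)^T · [Sigma^{-1} · (x - mu)] = (0)·(0.9375) + (3)·(2.25) + (3)·(1.875) = 12.375.

Step 4 — take square root: d = √(12.375) ≈ 3.5178.

d(x, mu) = √(12.375) ≈ 3.5178


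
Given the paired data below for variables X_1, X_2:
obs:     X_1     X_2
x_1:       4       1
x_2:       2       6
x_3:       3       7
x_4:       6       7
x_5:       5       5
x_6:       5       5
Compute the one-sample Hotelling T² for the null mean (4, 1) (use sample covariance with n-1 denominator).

Step 1 — sample mean vector:
  mean(X_1) = (4 + 2 + 3 + 6 + 5 + 5) / 6 = 25/6 = 4.1667
  mean(X_2) = (1 + 6 + 7 + 7 + 5 + 5) / 6 = 31/6 = 5.1667
  x̄ = (4.1667, 5.1667),  deviation x̄ - mu_0 = (4.1667, 5.1667) - (4, 1) = (0.1667, 4.1667).

Step 2 — sample covariance matrix, S[i,j] = (1/(n-1)) · Σ_k (x_{k,i} - mean_i) · (x_{k,j} - mean_j), divisor n-1 = 5:
  S[X_1,X_1] = ((-0.1667)·(-0.1667) + (-2.1667)·(-2.1667) + (-1.1667)·(-1.1667) + (1.8333)·(1.8333) + (0.8333)·(0.8333) + (0.8333)·(0.8333)) / 5 = 10.8333/5 = 2.1667
  S[X_1,X_2] = ((-0.1667)·(-4.1667) + (-2.1667)·(0.8333) + (-1.1667)·(1.8333) + (1.8333)·(1.8333) + (0.8333)·(-0.1667) + (0.8333)·(-0.1667)) / 5 = -0.1667/5 = -0.0333
  S[X_2,X_2] = ((-4.1667)·(-4.1667) + (0.8333)·(0.8333) + (1.8333)·(1.8333) + (1.8333)·(1.8333) + (-0.1667)·(-0.1667) + (-0.1667)·(-0.1667)) / 5 = 24.8333/5 = 4.9667
  S = [[2.1667, -0.0333],
 [-0.0333, 4.9667]].

Step 3 — invert S. det(S) = 2.1667·4.9667 - (-0.0333)² = 10.76.
  S^{-1} = (1/det) · [[d, -b], [-b, a]] = [[0.4616, 0.0031],
 [0.0031, 0.2014]].

Step 4 — quadratic form (x̄ - mu_0)^T · S^{-1} · (x̄ - mu_0):
  S^{-1} · (x̄ - mu_0) = (0.0898, 0.8395),
  (x̄ - mu_0)^T · [...] = (0.1667)·(0.0898) + (4.1667)·(0.8395) = 3.513.

Step 5 — scale by n: T² = 6 · 3.513 = 21.0781.

T² ≈ 21.0781


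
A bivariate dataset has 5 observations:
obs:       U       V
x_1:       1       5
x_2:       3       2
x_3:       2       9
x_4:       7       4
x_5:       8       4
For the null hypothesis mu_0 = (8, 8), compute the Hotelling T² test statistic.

Step 1 — sample mean vector:
  mean(U) = (1 + 3 + 2 + 7 + 8) / 5 = 21/5 = 4.2
  mean(V) = (5 + 2 + 9 + 4 + 4) / 5 = 24/5 = 4.8
  x̄ = (4.2, 4.8),  deviation x̄ - mu_0 = (4.2, 4.8) - (8, 8) = (-3.8, -3.2).

Step 2 — sample covariance matrix, S[i,j] = (1/(n-1)) · Σ_k (x_{k,i} - mean_i) · (x_{k,j} - mean_j), divisor n-1 = 4:
  S[U,U] = ((-3.2)·(-3.2) + (-1.2)·(-1.2) + (-2.2)·(-2.2) + (2.8)·(2.8) + (3.8)·(3.8)) / 4 = 38.8/4 = 9.7
  S[U,V] = ((-3.2)·(0.2) + (-1.2)·(-2.8) + (-2.2)·(4.2) + (2.8)·(-0.8) + (3.8)·(-0.8)) / 4 = -11.8/4 = -2.95
  S[V,V] = ((0.2)·(0.2) + (-2.8)·(-2.8) + (4.2)·(4.2) + (-0.8)·(-0.8) + (-0.8)·(-0.8)) / 4 = 26.8/4 = 6.7
  S = [[9.7, -2.95],
 [-2.95, 6.7]].

Step 3 — invert S. det(S) = 9.7·6.7 - (-2.95)² = 56.2875.
  S^{-1} = (1/det) · [[d, -b], [-b, a]] = [[0.119, 0.0524],
 [0.0524, 0.1723]].

Step 4 — quadratic form (x̄ - mu_0)^T · S^{-1} · (x̄ - mu_0):
  S^{-1} · (x̄ - mu_0) = (-0.62, -0.7506),
  (x̄ - mu_0)^T · [...] = (-3.8)·(-0.62) + (-3.2)·(-0.7506) = 4.7581.

Step 5 — scale by n: T² = 5 · 4.7581 = 23.7904.

T² ≈ 23.7904


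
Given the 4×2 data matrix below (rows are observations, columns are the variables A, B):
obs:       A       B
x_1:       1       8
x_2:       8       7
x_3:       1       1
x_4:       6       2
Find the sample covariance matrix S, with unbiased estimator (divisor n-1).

Step 1 — column means:
  mean(A) = (1 + 8 + 1 + 6) / 4 = 16/4 = 4
  mean(B) = (8 + 7 + 1 + 2) / 4 = 18/4 = 4.5

Step 2 — sample covariance S[i,j] = (1/(n-1)) · Σ_k (x_{k,i} - mean_i) · (x_{k,j} - mean_j), with n-1 = 3.
  S[A,A] = ((-3)·(-3) + (4)·(4) + (-3)·(-3) + (2)·(2)) / 3 = 38/3 = 12.6667
  S[A,B] = ((-3)·(3.5) + (4)·(2.5) + (-3)·(-3.5) + (2)·(-2.5)) / 3 = 5/3 = 1.6667
  S[B,B] = ((3.5)·(3.5) + (2.5)·(2.5) + (-3.5)·(-3.5) + (-2.5)·(-2.5)) / 3 = 37/3 = 12.3333

S is symmetric (S[j,i] = S[i,j]). Assembling:

S = [[12.6667, 1.6667],
 [1.6667, 12.3333]]


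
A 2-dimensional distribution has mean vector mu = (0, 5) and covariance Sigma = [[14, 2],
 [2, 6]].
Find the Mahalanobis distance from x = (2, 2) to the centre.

Step 1 — centre the observation: (x - mu) = (2, -3).

Step 2 — invert Sigma. det(Sigma) = 14·6 - (2)² = 80.
  Sigma^{-1} = (1/det) · [[d, -b], [-b, a]] = [[0.075, -0.025],
 [-0.025, 0.175]].

Step 3 — form the quadratic (x - mu)^T · Sigma^{-1} · (x - mu):
  Sigma^{-1} · (x - mu) = (0.225, -0.575).
  (x - mu)^T · [Sigma^{-1} · (x - mu)] = (2)·(0.225) + (-3)·(-0.575) = 2.175.

Step 4 — take square root: d = √(2.175) ≈ 1.4748.

d(x, mu) = √(2.175) ≈ 1.4748


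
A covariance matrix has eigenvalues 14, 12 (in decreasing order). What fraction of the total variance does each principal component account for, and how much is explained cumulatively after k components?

Step 1 — total variance = trace(Sigma) = Σ λ_i = 14 + 12 = 26.

Step 2 — fraction explained by component i = λ_i / Σ λ:
  PC1: 14/26 = 0.5385
  PC2: 12/26 = 0.4615

Step 3 — cumulative fraction after k components = (λ_1 + ... + λ_k) / Σ λ:
  k = 1: 14/26 = 0.5385
  k = 2: (14 + 12)/26 = 26/26 = 1

Summary (fraction, with percent):

explained: PC1 0.5385 (53.85%), PC2 0.4615 (46.15%);  cumulative: 0.5385, 1


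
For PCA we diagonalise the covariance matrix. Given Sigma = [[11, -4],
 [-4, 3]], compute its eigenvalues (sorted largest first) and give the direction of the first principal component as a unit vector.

Step 1 — characteristic polynomial of 2×2 Sigma:
  det(Sigma - λI) = λ² - trace · λ + det = 0.
  trace = 11 + 3 = 14, det = 11·3 - (-4)² = 17.
Step 2 — discriminant:
  Δ = trace² - 4·det = 196 - 68 = 128.
Step 3 — eigenvalues:
  λ = (trace ± √Δ)/2 = (14 ± 11.3137)/2,
  λ_1 = 12.6569,  λ_2 = 1.3431.

Step 4 — unit eigenvector for λ_1: solve (Sigma - λ_1 I)v = 0. First row:
  (11 - 12.6569)·v_x + (-4)·v_y = 0, i.e. (-1.6569)·v_x + (-4)·v_y = 0,
  so v ∝ (b, λ_1 - a) = (-4, 1.6569); multiply by -1 so the first entry is positive: u = (4, -1.6569).
  ||u|| = √((4)² + (-1.6569)²) = √(18.7452) ≈ 4.3296,
  v_1 = u/||u|| ≈ (0.9239, -0.3827) (||v_1|| = 1).

λ_1 = 12.6569,  λ_2 = 1.3431;  v_1 ≈ (0.9239, -0.3827)


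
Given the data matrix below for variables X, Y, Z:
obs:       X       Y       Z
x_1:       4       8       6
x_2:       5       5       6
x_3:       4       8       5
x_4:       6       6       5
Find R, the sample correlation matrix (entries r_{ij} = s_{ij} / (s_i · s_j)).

Step 1 — column means:
  mean(X) = (4 + 5 + 4 + 6) / 4 = 19/4 = 4.75
  mean(Y) = (8 + 5 + 8 + 6) / 4 = 27/4 = 6.75
  mean(Z) = (6 + 6 + 5 + 5) / 4 = 22/4 = 5.5

Step 2 — sample variances and covariances s[i,j] = (1/(n-1)) · Σ_k (x_{k,i} - mean_i) · (x_{k,j} - mean_j), with n-1 = 3:
  s[X,X] = ((-0.75)·(-0.75) + (0.25)·(0.25) + (-0.75)·(-0.75) + (1.25)·(1.25)) / 3 = 2.75/3 = 0.9167
  s[X,Y] = ((-0.75)·(1.25) + (0.25)·(-1.75) + (-0.75)·(1.25) + (1.25)·(-0.75)) / 3 = -3.25/3 = -1.0833
  s[X,Z] = ((-0.75)·(0.5) + (0.25)·(0.5) + (-0.75)·(-0.5) + (1.25)·(-0.5)) / 3 = -0.5/3 = -0.1667
  s[Y,Y] = ((1.25)·(1.25) + (-1.75)·(-1.75) + (1.25)·(1.25) + (-0.75)·(-0.75)) / 3 = 6.75/3 = 2.25
  s[Y,Z] = ((1.25)·(0.5) + (-1.75)·(0.5) + (1.25)·(-0.5) + (-0.75)·(-0.5)) / 3 = -0.5/3 = -0.1667
  s[Z,Z] = ((0.5)·(0.5) + (0.5)·(0.5) + (-0.5)·(-0.5) + (-0.5)·(-0.5)) / 3 = 1/3 = 0.3333
  Sample standard deviations s_i = √(s[i,i]):
  s(X) = √(0.9167) = 0.9574
  s(Y) = √(2.25) = 1.5
  s(Z) = √(0.3333) = 0.5774

Step 3 — r_{ij} = s_{ij} / (s_i · s_j):
  r[X,X] = 1 (diagonal).
  r[X,Y] = -1.0833 / (0.9574 · 1.5) = -1.0833 / 1.4361 = -0.7543
  r[X,Z] = -0.1667 / (0.9574 · 0.5774) = -0.1667 / 0.5528 = -0.3015
  r[Y,Y] = 1 (diagonal).
  r[Y,Z] = -0.1667 / (1.5 · 0.5774) = -0.1667 / 0.866 = -0.1925
  r[Z,Z] = 1 (diagonal).

R is symmetric with unit diagonal. Assembling:

R = [[1, -0.7543, -0.3015],
 [-0.7543, 1, -0.1925],
 [-0.3015, -0.1925, 1]]


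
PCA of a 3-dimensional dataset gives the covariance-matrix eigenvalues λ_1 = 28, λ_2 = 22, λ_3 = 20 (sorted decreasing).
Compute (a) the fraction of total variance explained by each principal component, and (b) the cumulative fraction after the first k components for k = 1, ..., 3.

Step 1 — total variance = trace(Sigma) = Σ λ_i = 28 + 22 + 20 = 70.

Step 2 — fraction explained by component i = λ_i / Σ λ:
  PC1: 28/70 = 0.4
  PC2: 22/70 = 0.3143
  PC3: 20/70 = 0.2857

Step 3 — cumulative fraction after k components = (λ_1 + ... + λ_k) / Σ λ:
  k = 1: 28/70 = 0.4
  k = 2: (28 + 22)/70 = 50/70 = 0.7143
  k = 3: (28 + 22 + 20)/70 = 70/70 = 1

Summary (fraction, with percent):

explained: PC1 0.4 (40%), PC2 0.3143 (31.43%), PC3 0.2857 (28.57%);  cumulative: 0.4, 0.7143, 1


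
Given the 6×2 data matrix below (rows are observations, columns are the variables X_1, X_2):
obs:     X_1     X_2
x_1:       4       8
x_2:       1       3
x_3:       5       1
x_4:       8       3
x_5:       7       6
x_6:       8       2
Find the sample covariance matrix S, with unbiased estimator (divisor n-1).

Step 1 — column means:
  mean(X_1) = (4 + 1 + 5 + 8 + 7 + 8) / 6 = 33/6 = 5.5
  mean(X_2) = (8 + 3 + 1 + 3 + 6 + 2) / 6 = 23/6 = 3.8333

Step 2 — sample covariance S[i,j] = (1/(n-1)) · Σ_k (x_{k,i} - mean_i) · (x_{k,j} - mean_j), with n-1 = 5.
  S[X_1,X_1] = ((-1.5)·(-1.5) + (-4.5)·(-4.5) + (-0.5)·(-0.5) + (2.5)·(2.5) + (1.5)·(1.5) + (2.5)·(2.5)) / 5 = 37.5/5 = 7.5
  S[X_1,X_2] = ((-1.5)·(4.1667) + (-4.5)·(-0.8333) + (-0.5)·(-2.8333) + (2.5)·(-0.8333) + (1.5)·(2.1667) + (2.5)·(-1.8333)) / 5 = -4.5/5 = -0.9
  S[X_2,X_2] = ((4.1667)·(4.1667) + (-0.8333)·(-0.8333) + (-2.8333)·(-2.8333) + (-0.8333)·(-0.8333) + (2.1667)·(2.1667) + (-1.8333)·(-1.8333)) / 5 = 34.8333/5 = 6.9667

S is symmetric (S[j,i] = S[i,j]). Assembling:

S = [[7.5, -0.9],
 [-0.9, 6.9667]]


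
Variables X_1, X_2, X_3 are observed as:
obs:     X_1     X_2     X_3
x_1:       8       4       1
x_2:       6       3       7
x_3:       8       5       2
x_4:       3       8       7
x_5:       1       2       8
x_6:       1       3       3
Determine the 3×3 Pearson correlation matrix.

Step 1 — column means:
  mean(X_1) = (8 + 6 + 8 + 3 + 1 + 1) / 6 = 27/6 = 4.5
  mean(X_2) = (4 + 3 + 5 + 8 + 2 + 3) / 6 = 25/6 = 4.1667
  mean(X_3) = (1 + 7 + 2 + 7 + 8 + 3) / 6 = 28/6 = 4.6667

Step 2 — sample variances and covariances s[i,j] = (1/(n-1)) · Σ_k (x_{k,i} - mean_i) · (x_{k,j} - mean_j), with n-1 = 5:
  s[X_1,X_1] = ((3.5)·(3.5) + (1.5)·(1.5) + (3.5)·(3.5) + (-1.5)·(-1.5) + (-3.5)·(-3.5) + (-3.5)·(-3.5)) / 5 = 53.5/5 = 10.7
  s[X_1,X_2] = ((3.5)·(-0.1667) + (1.5)·(-1.1667) + (3.5)·(0.8333) + (-1.5)·(3.8333) + (-3.5)·(-2.1667) + (-3.5)·(-1.1667)) / 5 = 6.5/5 = 1.3
  s[X_1,X_3] = ((3.5)·(-3.6667) + (1.5)·(2.3333) + (3.5)·(-2.6667) + (-1.5)·(2.3333) + (-3.5)·(3.3333) + (-3.5)·(-1.6667)) / 5 = -28/5 = -5.6
  s[X_2,X_2] = ((-0.1667)·(-0.1667) + (-1.1667)·(-1.1667) + (0.8333)·(0.8333) + (3.8333)·(3.8333) + (-2.1667)·(-2.1667) + (-1.1667)·(-1.1667)) / 5 = 22.8333/5 = 4.5667
  s[X_2,X_3] = ((-0.1667)·(-3.6667) + (-1.1667)·(2.3333) + (0.8333)·(-2.6667) + (3.8333)·(2.3333) + (-2.1667)·(3.3333) + (-1.1667)·(-1.6667)) / 5 = -0.6667/5 = -0.1333
  s[X_3,X_3] = ((-3.6667)·(-3.6667) + (2.3333)·(2.3333) + (-2.6667)·(-2.6667) + (2.3333)·(2.3333) + (3.3333)·(3.3333) + (-1.6667)·(-1.6667)) / 5 = 45.3333/5 = 9.0667
  Sample standard deviations s_i = √(s[i,i]):
  s(X_1) = √(10.7) = 3.2711
  s(X_2) = √(4.5667) = 2.137
  s(X_3) = √(9.0667) = 3.0111

Step 3 — r_{ij} = s_{ij} / (s_i · s_j):
  r[X_1,X_1] = 1 (diagonal).
  r[X_1,X_2] = 1.3 / (3.2711 · 2.137) = 1.3 / 6.9902 = 0.186
  r[X_1,X_3] = -5.6 / (3.2711 · 3.0111) = -5.6 / 9.8495 = -0.5686
  r[X_2,X_2] = 1 (diagonal).
  r[X_2,X_3] = -0.1333 / (2.137 · 3.0111) = -0.1333 / 6.4346 = -0.0207
  r[X_3,X_3] = 1 (diagonal).

R is symmetric with unit diagonal. Assembling:

R = [[1, 0.186, -0.5686],
 [0.186, 1, -0.0207],
 [-0.5686, -0.0207, 1]]
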